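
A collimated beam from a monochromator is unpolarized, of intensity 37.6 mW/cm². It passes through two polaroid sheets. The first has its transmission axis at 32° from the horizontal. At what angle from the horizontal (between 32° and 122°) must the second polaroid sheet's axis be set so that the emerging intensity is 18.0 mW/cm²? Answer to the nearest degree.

Unpolarized light through the first polarizer → I₁ = ½ I₀, now polarized at 32°.
Target fraction: 18.0 / 37.6 mW/cm² = 0.4787 of I₀.
Need I₂/I₀ = 0.4787, so cos²(θ − 32°) = 0.4787 / 0.5 = 0.9574.
θ − 32° = arccos(√0.9574) = 11.9°, giving θ ≈ 32 + 11.9 = 43.9°.

θ ≈ 44°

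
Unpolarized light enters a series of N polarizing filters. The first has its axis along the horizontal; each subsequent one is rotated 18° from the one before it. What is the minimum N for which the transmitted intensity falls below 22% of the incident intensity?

N = 10

First polarizer halves the unpolarized light: factor 1/2.
Each further stage multiplies by cos²(18°) = 0.9045.
After N polarizers: T = 0.5·0.9045^(N−1). Require T < 0.22 ⇒ N−1 > ln(0.22/0.5)/ln(0.9045) = 8.18, so N−1 ≥ 9 and N = 10.
Check: N=10 gives T = 0.2026 < 0.22; N=9 gives T = 0.224.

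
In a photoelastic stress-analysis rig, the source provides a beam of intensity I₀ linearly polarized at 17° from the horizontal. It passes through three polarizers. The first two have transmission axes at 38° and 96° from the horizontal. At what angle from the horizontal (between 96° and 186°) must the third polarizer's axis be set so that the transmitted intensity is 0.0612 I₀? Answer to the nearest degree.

θ ≈ 156°

I₁ = I₀ cos²(38° − 17°) = I₀ cos²(21°) = 0.8716 I₀.
I₂ = I₁ cos²(96° − 38°) = 0.8716 I₀ · cos²(58°) = 0.2448 I₀.
Need I₃/I₀ = 0.0612, so cos²(θ − 96°) = 0.0612 / 0.2448 = 0.2501.
θ − 96° = arccos(√0.2501) = 60.0°, giving θ ≈ 96 + 60.0 = 156.0°.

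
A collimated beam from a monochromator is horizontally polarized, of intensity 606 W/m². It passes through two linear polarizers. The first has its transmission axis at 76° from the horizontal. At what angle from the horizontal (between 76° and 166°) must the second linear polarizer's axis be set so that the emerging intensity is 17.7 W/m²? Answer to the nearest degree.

By Malus's law, I₁ = I₀ cos²(76° − 0°) = I₀ cos²(76°) = 0.05853 I₀.
Target fraction: 17.7 / 606 W/m² = 0.02921 of I₀.
Need I₂/I₀ = 0.02921, so cos²(θ − 76°) = 0.02921 / 0.05853 = 0.4991.
θ − 76° = arccos(√0.4991) = 45.1°, giving θ ≈ 76 + 45.1 = 121.1°.

θ ≈ 121°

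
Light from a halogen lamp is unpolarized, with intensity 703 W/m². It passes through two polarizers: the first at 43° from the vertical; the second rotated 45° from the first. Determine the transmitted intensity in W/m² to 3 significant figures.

I ≈ 176 W/m²

Unpolarized light through the first polarizer → I₁ = 703 W/m²/2 = 351.5 W/m², polarized at 43°.
I₂ = I₁ · cos²(45°) = 351.5 · 0.5 = 175.8 W/m².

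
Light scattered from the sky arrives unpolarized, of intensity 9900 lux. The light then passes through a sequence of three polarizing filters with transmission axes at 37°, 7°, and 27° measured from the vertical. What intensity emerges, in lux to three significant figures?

I ≈ 3280 lux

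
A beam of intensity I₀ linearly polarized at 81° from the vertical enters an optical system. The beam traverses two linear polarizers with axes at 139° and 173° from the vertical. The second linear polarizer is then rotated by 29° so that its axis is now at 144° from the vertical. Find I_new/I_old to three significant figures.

Before rotation:
I₁ = I₀ cos²(139° − 81°) = I₀ cos²(58°) = 0.2808 I₀.
I₂ = I₁ cos²(173° − 139°) = 0.2808 I₀ · cos²(34°) = 0.193 I₀.
After rotation:
I₁ = I₀ cos²(139° − 81°) = I₀ cos²(58°) = 0.2808 I₀.
I₂ = I₁ cos²(144° − 139°) = 0.2808 I₀ · cos²(5°) = 0.2787 I₀.
Ratio = 0.2787 / 0.193 = 1.444.

I_new/I_old ≈ 1.44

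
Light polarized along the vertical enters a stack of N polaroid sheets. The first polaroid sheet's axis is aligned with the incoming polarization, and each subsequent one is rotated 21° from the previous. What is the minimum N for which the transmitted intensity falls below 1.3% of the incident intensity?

First polarizer is aligned with the polarization: full transmission.
Each further stage multiplies by cos²(21°) = 0.8716.
After N polarizers: T = 0.8716^(N−1). Require T < 0.013 ⇒ N−1 > ln(0.013)/ln(0.8716) = 31.59, so N−1 ≥ 32 and N = 33.
Check: N=33 gives T = 0.01229 < 0.013; N=32 gives T = 0.01411.

N = 33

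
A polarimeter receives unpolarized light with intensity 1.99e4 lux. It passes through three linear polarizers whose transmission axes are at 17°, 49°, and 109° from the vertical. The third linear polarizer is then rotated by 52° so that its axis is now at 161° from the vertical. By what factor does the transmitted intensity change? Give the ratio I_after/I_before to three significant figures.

Before rotation:
Unpolarized light through the first polarizer → I₁ = ½ I₀, now polarized at 17°.
I₂ = I₁ cos²(49° − 17°) = 0.5 I₀ · cos²(32°) = 0.3596 I₀.
I₃ = I₂ cos²(109° − 49°) = 0.3596 I₀ · cos²(60°) = 0.0899 I₀.
After rotation:
Unpolarized light through the first polarizer → I₁ = ½ I₀, now polarized at 17°.
I₂ = I₁ cos²(49° − 17°) = 0.5 I₀ · cos²(32°) = 0.3596 I₀.
Angle between axes 2 and 3: 68°. I₃ = 0.3596 I₀ · cos²(68°) = 0.05046 I₀.
Ratio = 0.05046 / 0.0899 = 0.5613.

I_new/I_old ≈ 0.561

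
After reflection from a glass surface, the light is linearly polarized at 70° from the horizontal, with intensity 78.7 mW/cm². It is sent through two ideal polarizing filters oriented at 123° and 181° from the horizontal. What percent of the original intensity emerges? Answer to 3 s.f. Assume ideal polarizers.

≈ 10.2%

By Malus's law, I₁ = 78.7 mW/cm² · cos²(53°) = 28.5 mW/cm².
I₂ = I₁ · cos²(58°) = 28.5 · 0.2808 = 8.004 mW/cm².
That is 10.17% of the incident intensity.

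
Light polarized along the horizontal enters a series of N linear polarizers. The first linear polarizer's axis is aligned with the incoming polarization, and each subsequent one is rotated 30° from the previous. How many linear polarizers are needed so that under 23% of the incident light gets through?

First polarizer is aligned with the polarization: full transmission.
Each further stage multiplies by cos²(30°) = 0.75.
After N polarizers: T = 0.75^(N−1). Require T < 0.23 ⇒ N−1 > ln(0.23)/ln(0.75) = 5.11, so N−1 ≥ 6 and N = 7.
Check: N=7 gives T = 0.178 < 0.23; N=6 gives T = 0.2373.

N = 7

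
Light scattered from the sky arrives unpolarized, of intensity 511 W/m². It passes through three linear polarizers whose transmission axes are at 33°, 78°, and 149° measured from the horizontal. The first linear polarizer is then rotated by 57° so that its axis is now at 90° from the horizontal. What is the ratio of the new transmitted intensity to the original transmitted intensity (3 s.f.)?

I_new/I_old ≈ 1.91

Before rotation:
Unpolarized light through the first polarizer → I₁ = ½ I₀, now polarized at 33°.
I₂ = I₁ cos²(78° − 33°) = 0.5 I₀ · cos²(45°) = 0.25 I₀.
I₃ = I₂ cos²(149° − 78°) = 0.25 I₀ · cos²(71°) = 0.0265 I₀.
After rotation:
Unpolarized light through the first polarizer → I₁ = ½ I₀, now polarized at 90°.
I₂ = I₁ cos²(78° − 90°) = 0.5 I₀ · cos²(12°) = 0.4784 I₀.
I₃ = I₂ cos²(149° − 78°) = 0.4784 I₀ · cos²(71°) = 0.05071 I₀.
Ratio = 0.05071 / 0.0265 = 1.914.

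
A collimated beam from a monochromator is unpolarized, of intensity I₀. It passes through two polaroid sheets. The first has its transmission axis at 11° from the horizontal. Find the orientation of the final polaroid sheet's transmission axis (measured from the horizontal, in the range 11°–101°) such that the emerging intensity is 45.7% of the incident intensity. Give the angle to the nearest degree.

θ ≈ 28°

Unpolarized light through the first polarizer → I₁ = ½ I₀, now polarized at 11°.
Need I₂/I₀ = 0.457, so cos²(θ − 11°) = 0.457 / 0.5 = 0.914.
θ − 11° = arccos(√0.914) = 17.1°, giving θ ≈ 11 + 17.1 = 28.1°.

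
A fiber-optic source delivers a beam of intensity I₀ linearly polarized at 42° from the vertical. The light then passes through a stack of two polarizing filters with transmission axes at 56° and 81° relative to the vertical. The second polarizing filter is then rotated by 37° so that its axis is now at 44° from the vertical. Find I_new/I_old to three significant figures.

Before rotation:
I₁ = I₀ cos²(56° − 42°) = I₀ cos²(14°) = 0.9415 I₀.
I₂ = I₁ cos²(81° − 56°) = 0.9415 I₀ · cos²(25°) = 0.7733 I₀.
After rotation:
I₁ = I₀ cos²(56° − 42°) = I₀ cos²(14°) = 0.9415 I₀.
I₂ = I₁ cos²(44° − 56°) = 0.9415 I₀ · cos²(12°) = 0.9008 I₀.
Ratio = 0.9008 / 0.7733 = 1.165.

I_new/I_old ≈ 1.16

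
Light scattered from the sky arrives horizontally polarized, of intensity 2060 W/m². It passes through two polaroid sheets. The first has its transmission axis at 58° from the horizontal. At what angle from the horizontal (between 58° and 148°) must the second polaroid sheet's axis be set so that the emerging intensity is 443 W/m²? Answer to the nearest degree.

By Malus's law, I₁ = I₀ cos²(58° − 0°) = I₀ cos²(58°) = 0.2808 I₀.
Target fraction: 443 / 2060 W/m² = 0.215 of I₀.
Need I₂/I₀ = 0.215, so cos²(θ − 58°) = 0.215 / 0.2808 = 0.7658.
θ − 58° = arccos(√0.7658) = 28.9°, giving θ ≈ 58 + 28.9 = 86.9°.

θ ≈ 87°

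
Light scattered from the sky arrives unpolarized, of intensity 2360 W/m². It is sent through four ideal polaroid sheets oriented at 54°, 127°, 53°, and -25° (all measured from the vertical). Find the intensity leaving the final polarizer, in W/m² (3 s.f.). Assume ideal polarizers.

I ≈ 0.331 W/m²

Unpolarized light through the first polarizer → I₁ = 2360 W/m²/2 = 1180 W/m², polarized at 54°.
I₂ = I₁ · cos²(73°) = 1180 · 0.08548 = 100.9 W/m².
I₃ = I₂ · cos²(74°) = 100.9 · 0.07598 = 7.664 W/m².
I₄ = I₃ · cos²(78°) = 7.664 · 0.04323 = 0.3313 W/m².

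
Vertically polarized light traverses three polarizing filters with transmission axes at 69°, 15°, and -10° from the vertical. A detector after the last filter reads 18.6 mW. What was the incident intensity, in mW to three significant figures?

By Malus's law, I₁ = I₀ cos²(69° − 0°) = I₀ cos²(69°) = 0.1284 I₀.
I₂ = I₁ cos²(15° − 69°) = 0.1284 I₀ · cos²(54°) = 0.04437 I₀.
I₃ = I₂ cos²(-10° − 15°) = 0.04437 I₀ · cos²(25°) = 0.03645 I₀.
So 18.6 mW = 0.03645 I₀, giving I₀ = 18.6/0.03645 = 510.3 mW.

I₀ ≈ 510 mW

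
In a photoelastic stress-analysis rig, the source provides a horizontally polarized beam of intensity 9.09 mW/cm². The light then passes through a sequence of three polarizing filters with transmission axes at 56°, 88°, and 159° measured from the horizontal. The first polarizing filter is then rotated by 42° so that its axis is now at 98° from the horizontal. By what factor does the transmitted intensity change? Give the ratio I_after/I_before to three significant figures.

I_new/I_old ≈ 0.0835

Before rotation:
I₁ = I₀ cos²(56° − 0°) = I₀ cos²(56°) = 0.3127 I₀.
I₂ = I₁ cos²(88° − 56°) = 0.3127 I₀ · cos²(32°) = 0.2249 I₀.
I₃ = I₂ cos²(159° − 88°) = 0.2249 I₀ · cos²(71°) = 0.02384 I₀.
After rotation:
I₁ = I₀ cos²(98° − 0°) = I₀ cos²(82°) = 0.01937 I₀.
I₂ = I₁ cos²(88° − 98°) = 0.01937 I₀ · cos²(10°) = 0.01879 I₀.
I₃ = I₂ cos²(159° − 88°) = 0.01879 I₀ · cos²(71°) = 0.001991 I₀.
Ratio = 0.001991 / 0.02384 = 0.08353.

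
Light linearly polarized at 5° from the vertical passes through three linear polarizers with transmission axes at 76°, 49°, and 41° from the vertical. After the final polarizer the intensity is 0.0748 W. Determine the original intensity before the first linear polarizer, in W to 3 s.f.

By Malus's law, I₁ = I₀ cos²(76° − 5°) = I₀ cos²(71°) = 0.106 I₀.
I₂ = I₁ cos²(49° − 76°) = 0.106 I₀ · cos²(27°) = 0.08415 I₀.
I₃ = I₂ cos²(41° − 49°) = 0.08415 I₀ · cos²(8°) = 0.08252 I₀.
So 0.0748 W = 0.08252 I₀, giving I₀ = 0.0748/0.08252 = 0.9065 W.

I₀ ≈ 0.906 W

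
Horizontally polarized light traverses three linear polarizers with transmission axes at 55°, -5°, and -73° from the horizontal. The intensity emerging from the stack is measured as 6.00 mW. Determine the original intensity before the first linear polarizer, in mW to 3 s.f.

By Malus's law, I₁ = I₀ cos²(55° − 0°) = I₀ cos²(55°) = 0.329 I₀.
I₂ = I₁ cos²(-5° − 55°) = 0.329 I₀ · cos²(60°) = 0.08225 I₀.
I₃ = I₂ cos²(-73° + 5°) = 0.08225 I₀ · cos²(68°) = 0.01154 I₀.
So 6.00 mW = 0.01154 I₀, giving I₀ = 6.00/0.01154 = 519.8 mW.

I₀ ≈ 520 mW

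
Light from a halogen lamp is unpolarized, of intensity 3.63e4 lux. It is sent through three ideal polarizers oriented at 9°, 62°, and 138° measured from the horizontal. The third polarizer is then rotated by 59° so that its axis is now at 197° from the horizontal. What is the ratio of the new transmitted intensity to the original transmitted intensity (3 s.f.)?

Before rotation:
Unpolarized light through the first polarizer → I₁ = ½ I₀, now polarized at 9°.
I₂ = I₁ cos²(62° − 9°) = 0.5 I₀ · cos²(53°) = 0.1811 I₀.
I₃ = I₂ cos²(138° − 62°) = 0.1811 I₀ · cos²(76°) = 0.0106 I₀.
After rotation:
Unpolarized light through the first polarizer → I₁ = ½ I₀, now polarized at 9°.
I₂ = I₁ cos²(62° − 9°) = 0.5 I₀ · cos²(53°) = 0.1811 I₀.
Angle between axes 2 and 3: 45°. I₃ = 0.1811 I₀ · cos²(45°) = 0.09055 I₀.
Ratio = 0.09055 / 0.0106 = 8.543.

I_new/I_old ≈ 8.54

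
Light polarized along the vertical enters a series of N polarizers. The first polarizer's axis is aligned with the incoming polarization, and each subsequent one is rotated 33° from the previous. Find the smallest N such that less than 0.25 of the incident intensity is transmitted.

N = 5

First polarizer is aligned with the polarization: full transmission.
Each further stage multiplies by cos²(33°) = 0.7034.
After N polarizers: T = 0.7034^(N−1). Require T < 0.25 ⇒ N−1 > ln(0.25)/ln(0.7034) = 3.94, so N−1 ≥ 4 and N = 5.
Check: N=5 gives T = 0.2448 < 0.25; N=4 gives T = 0.348.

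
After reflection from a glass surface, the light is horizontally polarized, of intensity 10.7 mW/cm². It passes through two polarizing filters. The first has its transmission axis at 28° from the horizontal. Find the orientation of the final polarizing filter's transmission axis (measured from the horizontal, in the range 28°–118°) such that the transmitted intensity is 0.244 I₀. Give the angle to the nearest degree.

θ ≈ 84°

I₁ = I₀ cos²(28° − 0°) = I₀ cos²(28°) = 0.7796 I₀.
Need I₂/I₀ = 0.244, so cos²(θ − 28°) = 0.244 / 0.7796 = 0.313.
θ − 28° = arccos(√0.313) = 56.0°, giving θ ≈ 28 + 56.0 = 84.0°.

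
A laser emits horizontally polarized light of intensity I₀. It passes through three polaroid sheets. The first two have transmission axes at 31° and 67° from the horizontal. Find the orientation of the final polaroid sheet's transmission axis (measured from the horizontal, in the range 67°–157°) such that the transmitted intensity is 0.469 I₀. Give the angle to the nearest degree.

θ ≈ 76°

By Malus's law, I₁ = I₀ cos²(31° − 0°) = I₀ cos²(31°) = 0.7347 I₀.
I₂ = I₁ cos²(67° − 31°) = 0.7347 I₀ · cos²(36°) = 0.4809 I₀.
Need I₃/I₀ = 0.469, so cos²(θ − 67°) = 0.469 / 0.4809 = 0.9753.
θ − 67° = arccos(√0.9753) = 9.0°, giving θ ≈ 67 + 9.0 = 76.0°.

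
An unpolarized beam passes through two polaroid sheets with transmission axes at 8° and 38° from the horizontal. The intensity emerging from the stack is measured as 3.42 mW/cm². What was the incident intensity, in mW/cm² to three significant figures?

I₀ ≈ 9.12 mW/cm²

Unpolarized light through the first polarizer → I₁ = ½ I₀, now polarized at 8°.
I₂ = I₁ cos²(38° − 8°) = 0.5 I₀ · cos²(30°) = 0.375 I₀.
So 3.42 mW/cm² = 0.375 I₀, giving I₀ = 3.42/0.375 = 9.12 mW/cm².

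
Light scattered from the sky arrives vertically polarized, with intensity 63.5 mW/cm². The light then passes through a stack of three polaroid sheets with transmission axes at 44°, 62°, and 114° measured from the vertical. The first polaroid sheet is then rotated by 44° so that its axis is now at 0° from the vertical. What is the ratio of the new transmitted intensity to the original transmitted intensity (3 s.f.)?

I_new/I_old ≈ 0.471

Before rotation:
By Malus's law, I₁ = I₀ cos²(44° − 0°) = I₀ cos²(44°) = 0.5174 I₀.
I₂ = I₁ cos²(62° − 44°) = 0.5174 I₀ · cos²(18°) = 0.468 I₀.
I₃ = I₂ cos²(114° − 62°) = 0.468 I₀ · cos²(52°) = 0.1774 I₀.
After rotation:
I₁ = I₀ cos²(0° − 0°) = I₀ cos²(0°) = 1 I₀.
I₂ = I₁ cos²(62° − 0°) = 1 I₀ · cos²(62°) = 0.2204 I₀.
I₃ = I₂ cos²(114° − 62°) = 0.2204 I₀ · cos²(52°) = 0.08354 I₀.
Ratio = 0.08354 / 0.1774 = 0.4709.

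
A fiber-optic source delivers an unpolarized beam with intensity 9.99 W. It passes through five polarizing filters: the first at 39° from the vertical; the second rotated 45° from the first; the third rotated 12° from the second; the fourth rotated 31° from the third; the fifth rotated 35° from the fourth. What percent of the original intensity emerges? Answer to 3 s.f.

Unpolarized light through the first polarizer → I₁ = 9.99 W/2 = 4.995 W, polarized at 39°.
I₂ = I₁ · cos²(45°) = 4.995 · 0.5 = 2.498 W.
I₃ = I₂ · cos²(12°) = 2.498 · 0.9568 = 2.39 W.
I₄ = I₃ · cos²(31°) = 2.39 · 0.7347 = 1.756 W.
I₅ = I₄ · cos²(35°) = 1.756 · 0.671 = 1.178 W.
That is 11.79% of the incident intensity.

≈ 11.8%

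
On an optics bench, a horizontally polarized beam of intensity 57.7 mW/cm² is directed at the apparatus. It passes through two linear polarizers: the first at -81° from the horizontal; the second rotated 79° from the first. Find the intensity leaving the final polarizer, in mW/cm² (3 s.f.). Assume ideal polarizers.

By Malus's law, I₁ = 57.7 mW/cm² · cos²(81°) = 1.412 mW/cm².
I₂ = I₁ · cos²(79°) = 1.412 · 0.03641 = 0.05141 mW/cm².

I ≈ 0.0514 mW/cm²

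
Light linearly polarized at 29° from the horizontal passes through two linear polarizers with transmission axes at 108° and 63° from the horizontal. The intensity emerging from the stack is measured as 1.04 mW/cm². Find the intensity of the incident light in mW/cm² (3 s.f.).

I₀ ≈ 57.1 mW/cm²

By Malus's law, I₁ = I₀ cos²(108° − 29°) = I₀ cos²(79°) = 0.03641 I₀.
I₂ = I₁ cos²(63° − 108°) = 0.03641 I₀ · cos²(45°) = 0.0182 I₀.
So 1.04 mW/cm² = 0.0182 I₀, giving I₀ = 1.04/0.0182 = 57.13 mW/cm².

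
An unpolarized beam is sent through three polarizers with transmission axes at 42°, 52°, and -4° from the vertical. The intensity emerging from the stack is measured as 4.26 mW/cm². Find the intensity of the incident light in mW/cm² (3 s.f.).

Unpolarized light through the first polarizer → I₁ = ½ I₀, now polarized at 42°.
I₂ = I₁ cos²(52° − 42°) = 0.5 I₀ · cos²(10°) = 0.4849 I₀.
I₃ = I₂ cos²(-4° − 52°) = 0.4849 I₀ · cos²(56°) = 0.1516 I₀.
So 4.26 mW/cm² = 0.1516 I₀, giving I₀ = 4.26/0.1516 = 28.09 mW/cm².

I₀ ≈ 28.1 mW/cm²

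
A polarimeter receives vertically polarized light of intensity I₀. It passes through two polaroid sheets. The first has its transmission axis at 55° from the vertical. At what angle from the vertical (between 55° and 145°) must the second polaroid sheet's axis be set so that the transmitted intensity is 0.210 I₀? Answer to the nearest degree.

By Malus's law, I₁ = I₀ cos²(55° − 0°) = I₀ cos²(55°) = 0.329 I₀.
Need I₂/I₀ = 0.21, so cos²(θ − 55°) = 0.21 / 0.329 = 0.6383.
θ − 55° = arccos(√0.6383) = 37.0°, giving θ ≈ 55 + 37.0 = 92.0°.

θ ≈ 92°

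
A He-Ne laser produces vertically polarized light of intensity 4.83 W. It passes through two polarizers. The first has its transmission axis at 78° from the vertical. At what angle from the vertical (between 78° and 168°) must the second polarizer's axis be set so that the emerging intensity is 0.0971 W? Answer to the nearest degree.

I₁ = I₀ cos²(78° − 0°) = I₀ cos²(78°) = 0.04323 I₀.
Target fraction: 0.0971 / 4.83 W = 0.0201 of I₀.
Need I₂/I₀ = 0.0201, so cos²(θ − 78°) = 0.0201 / 0.04323 = 0.4651.
θ − 78° = arccos(√0.4651) = 47.0°, giving θ ≈ 78 + 47.0 = 125.0°.

θ ≈ 125°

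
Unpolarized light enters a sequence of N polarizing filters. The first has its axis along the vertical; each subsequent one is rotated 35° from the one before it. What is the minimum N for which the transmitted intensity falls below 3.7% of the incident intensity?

First polarizer halves the unpolarized light: factor 1/2.
Each further stage multiplies by cos²(35°) = 0.671.
After N polarizers: T = 0.5·0.671^(N−1). Require T < 0.037 ⇒ N−1 > ln(0.037/0.5)/ln(0.671) = 6.53, so N−1 ≥ 7 and N = 8.
Check: N=8 gives T = 0.03062 < 0.037; N=7 gives T = 0.04564.

N = 8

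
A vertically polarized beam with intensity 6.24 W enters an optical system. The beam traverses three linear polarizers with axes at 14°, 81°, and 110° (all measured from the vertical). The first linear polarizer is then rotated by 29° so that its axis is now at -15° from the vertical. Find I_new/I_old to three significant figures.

Before rotation:
I₁ = I₀ cos²(14° − 0°) = I₀ cos²(14°) = 0.9415 I₀.
I₂ = I₁ cos²(81° − 14°) = 0.9415 I₀ · cos²(67°) = 0.1437 I₀.
I₃ = I₂ cos²(110° − 81°) = 0.1437 I₀ · cos²(29°) = 0.11 I₀.
After rotation:
I₁ = I₀ cos²(-15° − 0°) = I₀ cos²(15°) = 0.933 I₀.
Angle between axes 1 and 2: 84°. I₂ = 0.933 I₀ · cos²(84°) = 0.01019 I₀.
I₃ = I₂ cos²(110° − 81°) = 0.01019 I₀ · cos²(29°) = 0.007798 I₀.
Ratio = 0.007798 / 0.11 = 0.07092.

I_new/I_old ≈ 0.0709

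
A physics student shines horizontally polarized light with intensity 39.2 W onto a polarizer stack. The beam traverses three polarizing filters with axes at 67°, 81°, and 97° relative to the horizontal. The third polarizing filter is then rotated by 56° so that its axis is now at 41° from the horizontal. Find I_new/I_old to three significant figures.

I_new/I_old ≈ 0.635

Before rotation:
By Malus's law, I₁ = I₀ cos²(67° − 0°) = I₀ cos²(67°) = 0.1527 I₀.
I₂ = I₁ cos²(81° − 67°) = 0.1527 I₀ · cos²(14°) = 0.1437 I₀.
I₃ = I₂ cos²(97° − 81°) = 0.1437 I₀ · cos²(16°) = 0.1328 I₀.
After rotation:
I₁ = I₀ cos²(67° − 0°) = I₀ cos²(67°) = 0.1527 I₀.
I₂ = I₁ cos²(81° − 67°) = 0.1527 I₀ · cos²(14°) = 0.1437 I₀.
I₃ = I₂ cos²(41° − 81°) = 0.1437 I₀ · cos²(40°) = 0.08435 I₀.
Ratio = 0.08435 / 0.1328 = 0.6351.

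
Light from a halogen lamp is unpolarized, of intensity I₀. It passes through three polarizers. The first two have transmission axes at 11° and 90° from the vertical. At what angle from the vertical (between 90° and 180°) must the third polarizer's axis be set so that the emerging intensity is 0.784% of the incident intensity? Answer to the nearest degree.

θ ≈ 139°

Unpolarized light through the first polarizer → I₁ = ½ I₀, now polarized at 11°.
I₂ = I₁ cos²(90° − 11°) = 0.5 I₀ · cos²(79°) = 0.0182 I₀.
Need I₃/I₀ = 0.00784, so cos²(θ − 90°) = 0.00784 / 0.0182 = 0.4307.
θ − 90° = arccos(√0.4307) = 49.0°, giving θ ≈ 90 + 49.0 = 139.0°.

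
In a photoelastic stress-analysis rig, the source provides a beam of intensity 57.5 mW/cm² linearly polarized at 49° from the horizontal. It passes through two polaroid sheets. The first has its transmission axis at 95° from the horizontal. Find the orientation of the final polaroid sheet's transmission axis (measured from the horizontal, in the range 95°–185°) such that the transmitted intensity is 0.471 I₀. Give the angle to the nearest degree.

I₁ = I₀ cos²(95° − 49°) = I₀ cos²(46°) = 0.4826 I₀.
Need I₂/I₀ = 0.471, so cos²(θ − 95°) = 0.471 / 0.4826 = 0.9761.
θ − 95° = arccos(√0.9761) = 8.9°, giving θ ≈ 95 + 8.9 = 103.9°.

θ ≈ 104°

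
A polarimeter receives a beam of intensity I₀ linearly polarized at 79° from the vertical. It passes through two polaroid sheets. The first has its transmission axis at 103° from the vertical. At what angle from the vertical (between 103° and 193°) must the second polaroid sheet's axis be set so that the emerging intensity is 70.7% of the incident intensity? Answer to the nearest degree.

θ ≈ 126°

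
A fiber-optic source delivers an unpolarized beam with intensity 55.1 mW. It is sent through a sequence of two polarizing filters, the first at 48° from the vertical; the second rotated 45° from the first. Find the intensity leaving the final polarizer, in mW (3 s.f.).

I ≈ 13.8 mW

Unpolarized light through the first polarizer → I₁ = 55.1 mW/2 = 27.55 mW, polarized at 48°.
I₂ = I₁ · cos²(45°) = 27.55 · 0.5 = 13.78 mW.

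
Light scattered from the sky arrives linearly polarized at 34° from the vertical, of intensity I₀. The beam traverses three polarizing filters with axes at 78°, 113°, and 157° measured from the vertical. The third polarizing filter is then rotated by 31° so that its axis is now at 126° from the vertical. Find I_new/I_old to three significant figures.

I_new/I_old ≈ 1.83

Before rotation:
By Malus's law, I₁ = I₀ cos²(78° − 34°) = I₀ cos²(44°) = 0.5174 I₀.
I₂ = I₁ cos²(113° − 78°) = 0.5174 I₀ · cos²(35°) = 0.3472 I₀.
I₃ = I₂ cos²(157° − 113°) = 0.3472 I₀ · cos²(44°) = 0.1797 I₀.
After rotation:
I₁ = I₀ cos²(78° − 34°) = I₀ cos²(44°) = 0.5174 I₀.
I₂ = I₁ cos²(113° − 78°) = 0.5174 I₀ · cos²(35°) = 0.3472 I₀.
I₃ = I₂ cos²(126° − 113°) = 0.3472 I₀ · cos²(13°) = 0.3296 I₀.
Ratio = 0.3296 / 0.1797 = 1.835.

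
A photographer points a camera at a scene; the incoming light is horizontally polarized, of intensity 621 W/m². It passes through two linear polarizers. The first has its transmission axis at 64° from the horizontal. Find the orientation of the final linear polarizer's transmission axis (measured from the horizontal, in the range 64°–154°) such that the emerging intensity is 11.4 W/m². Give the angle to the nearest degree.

By Malus's law, I₁ = I₀ cos²(64° − 0°) = I₀ cos²(64°) = 0.1922 I₀.
Target fraction: 11.4 / 621 W/m² = 0.01836 of I₀.
Need I₂/I₀ = 0.01836, so cos²(θ − 64°) = 0.01836 / 0.1922 = 0.09553.
θ − 64° = arccos(√0.09553) = 72.0°, giving θ ≈ 64 + 72.0 = 136.0°.

θ ≈ 136°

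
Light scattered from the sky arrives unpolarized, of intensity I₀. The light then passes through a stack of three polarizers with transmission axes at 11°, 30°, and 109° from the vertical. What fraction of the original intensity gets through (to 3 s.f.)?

Unpolarized light through the first polarizer → I₁ = ½ I₀, now polarized at 11°.
I₂ = I₁ cos²(30° − 11°) = 0.5 I₀ · cos²(19°) = 0.447 I₀.
I₃ = I₂ cos²(109° − 30°) = 0.447 I₀ · cos²(79°) = 0.01627 I₀.
Transmitted fraction = 0.01627.

≈ 0.0163 I₀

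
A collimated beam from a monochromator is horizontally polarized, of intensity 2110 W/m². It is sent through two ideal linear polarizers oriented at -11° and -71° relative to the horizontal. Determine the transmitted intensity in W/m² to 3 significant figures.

I ≈ 508 W/m²

I₁ = 2110 W/m² · cos²(11°) = 2033 W/m².
I₂ = I₁ · cos²(60°) = 2033 · 0.25 = 508.3 W/m².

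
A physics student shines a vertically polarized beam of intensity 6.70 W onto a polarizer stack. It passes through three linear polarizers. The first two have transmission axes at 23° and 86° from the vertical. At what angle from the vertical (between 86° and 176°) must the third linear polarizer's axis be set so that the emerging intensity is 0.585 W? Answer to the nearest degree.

I₁ = I₀ cos²(23° − 0°) = I₀ cos²(23°) = 0.8473 I₀.
I₂ = I₁ cos²(86° − 23°) = 0.8473 I₀ · cos²(63°) = 0.1746 I₀.
Target fraction: 0.585 / 6.70 W = 0.08731 of I₀.
Need I₃/I₀ = 0.08731, so cos²(θ − 86°) = 0.08731 / 0.1746 = 0.5.
θ − 86° = arccos(√0.5) = 45.0°, giving θ ≈ 86 + 45.0 = 131.0°.

θ ≈ 131°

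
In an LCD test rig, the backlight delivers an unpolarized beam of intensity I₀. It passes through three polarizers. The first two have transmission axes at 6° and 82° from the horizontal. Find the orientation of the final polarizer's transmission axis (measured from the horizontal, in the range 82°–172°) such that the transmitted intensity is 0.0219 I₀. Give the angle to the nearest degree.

θ ≈ 112°

Unpolarized light through the first polarizer → I₁ = ½ I₀, now polarized at 6°.
I₂ = I₁ cos²(82° − 6°) = 0.5 I₀ · cos²(76°) = 0.02926 I₀.
Need I₃/I₀ = 0.0219, so cos²(θ − 82°) = 0.0219 / 0.02926 = 0.7484.
θ − 82° = arccos(√0.7484) = 30.1°, giving θ ≈ 82 + 30.1 = 112.1°.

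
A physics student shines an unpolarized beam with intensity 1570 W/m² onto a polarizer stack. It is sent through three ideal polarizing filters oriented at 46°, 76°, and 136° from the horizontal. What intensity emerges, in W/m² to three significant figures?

Unpolarized light through the first polarizer → I₁ = 1570 W/m²/2 = 785 W/m², polarized at 46°.
I₂ = I₁ · cos²(30°) = 785 · 0.75 = 588.8 W/m².
I₃ = I₂ · cos²(60°) = 588.8 · 0.25 = 147.2 W/m².

I ≈ 147 W/m²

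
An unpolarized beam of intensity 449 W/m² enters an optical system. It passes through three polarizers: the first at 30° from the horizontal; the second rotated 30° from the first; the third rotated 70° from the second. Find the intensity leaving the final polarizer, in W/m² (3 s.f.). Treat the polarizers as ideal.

I ≈ 19.7 W/m²

Unpolarized light through the first polarizer → I₁ = 449 W/m²/2 = 224.5 W/m², polarized at 30°.
I₂ = I₁ · cos²(30°) = 224.5 · 0.75 = 168.4 W/m².
I₃ = I₂ · cos²(70°) = 168.4 · 0.117 = 19.7 W/m².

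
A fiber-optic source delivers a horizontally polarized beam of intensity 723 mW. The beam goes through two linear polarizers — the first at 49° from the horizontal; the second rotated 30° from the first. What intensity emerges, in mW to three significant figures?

I₁ = 723 mW · cos²(49°) = 311.2 mW.
I₂ = I₁ · cos²(30°) = 311.2 · 0.75 = 233.4 mW.

I ≈ 233 mW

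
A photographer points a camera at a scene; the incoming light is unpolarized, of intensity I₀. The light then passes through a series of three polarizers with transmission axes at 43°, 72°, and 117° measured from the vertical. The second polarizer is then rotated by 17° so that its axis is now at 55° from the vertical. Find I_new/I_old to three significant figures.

Before rotation:
Unpolarized light through the first polarizer → I₁ = ½ I₀, now polarized at 43°.
I₂ = I₁ cos²(72° − 43°) = 0.5 I₀ · cos²(29°) = 0.3825 I₀.
I₃ = I₂ cos²(117° − 72°) = 0.3825 I₀ · cos²(45°) = 0.1912 I₀.
After rotation:
Unpolarized light through the first polarizer → I₁ = ½ I₀, now polarized at 43°.
I₂ = I₁ cos²(55° − 43°) = 0.5 I₀ · cos²(12°) = 0.4784 I₀.
I₃ = I₂ cos²(117° − 55°) = 0.4784 I₀ · cos²(62°) = 0.1054 I₀.
Ratio = 0.1054 / 0.1912 = 0.5513.

I_new/I_old ≈ 0.551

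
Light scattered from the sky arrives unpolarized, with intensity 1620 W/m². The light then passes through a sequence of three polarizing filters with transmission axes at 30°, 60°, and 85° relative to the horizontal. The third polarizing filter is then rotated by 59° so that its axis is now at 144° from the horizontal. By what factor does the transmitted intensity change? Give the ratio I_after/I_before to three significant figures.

I_new/I_old ≈ 0.0133

Before rotation:
Unpolarized light through the first polarizer → I₁ = ½ I₀, now polarized at 30°.
I₂ = I₁ cos²(60° − 30°) = 0.5 I₀ · cos²(30°) = 0.375 I₀.
I₃ = I₂ cos²(85° − 60°) = 0.375 I₀ · cos²(25°) = 0.308 I₀.
After rotation:
Unpolarized light through the first polarizer → I₁ = ½ I₀, now polarized at 30°.
I₂ = I₁ cos²(60° − 30°) = 0.5 I₀ · cos²(30°) = 0.375 I₀.
I₃ = I₂ cos²(144° − 60°) = 0.375 I₀ · cos²(84°) = 0.004097 I₀.
Ratio = 0.004097 / 0.308 = 0.0133.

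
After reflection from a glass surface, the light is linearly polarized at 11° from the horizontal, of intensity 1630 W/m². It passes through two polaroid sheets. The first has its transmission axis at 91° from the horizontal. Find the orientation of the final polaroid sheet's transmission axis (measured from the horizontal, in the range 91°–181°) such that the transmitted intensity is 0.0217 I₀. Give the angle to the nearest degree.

By Malus's law, I₁ = I₀ cos²(91° − 11°) = I₀ cos²(80°) = 0.03015 I₀.
Need I₂/I₀ = 0.0217, so cos²(θ − 91°) = 0.0217 / 0.03015 = 0.7196.
θ − 91° = arccos(√0.7196) = 32.0°, giving θ ≈ 91 + 32.0 = 123.0°.

θ ≈ 123°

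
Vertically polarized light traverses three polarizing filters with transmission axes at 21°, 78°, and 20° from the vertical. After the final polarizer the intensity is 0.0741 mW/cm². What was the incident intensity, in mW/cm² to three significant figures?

I₀ ≈ 1.02 mW/cm²

I₁ = I₀ cos²(21° − 0°) = I₀ cos²(21°) = 0.8716 I₀.
I₂ = I₁ cos²(78° − 21°) = 0.8716 I₀ · cos²(57°) = 0.2585 I₀.
I₃ = I₂ cos²(20° − 78°) = 0.2585 I₀ · cos²(58°) = 0.0726 I₀.
So 0.0741 mW/cm² = 0.0726 I₀, giving I₀ = 0.0741/0.0726 = 1.021 mW/cm².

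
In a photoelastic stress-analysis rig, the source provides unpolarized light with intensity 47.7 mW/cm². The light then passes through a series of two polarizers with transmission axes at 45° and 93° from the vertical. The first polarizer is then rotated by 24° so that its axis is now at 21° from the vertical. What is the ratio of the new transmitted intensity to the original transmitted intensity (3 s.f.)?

Before rotation:
Unpolarized light through the first polarizer → I₁ = ½ I₀, now polarized at 45°.
I₂ = I₁ cos²(93° − 45°) = 0.5 I₀ · cos²(48°) = 0.2239 I₀.
After rotation:
Unpolarized light through the first polarizer → I₁ = ½ I₀, now polarized at 21°.
I₂ = I₁ cos²(93° − 21°) = 0.5 I₀ · cos²(72°) = 0.04775 I₀.
Ratio = 0.04775 / 0.2239 = 0.2133.

I_new/I_old ≈ 0.213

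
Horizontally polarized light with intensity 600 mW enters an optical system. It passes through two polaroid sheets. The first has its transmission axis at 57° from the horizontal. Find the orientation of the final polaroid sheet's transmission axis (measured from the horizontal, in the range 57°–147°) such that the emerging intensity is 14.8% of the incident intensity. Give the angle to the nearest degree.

θ ≈ 102°

I₁ = I₀ cos²(57° − 0°) = I₀ cos²(57°) = 0.2966 I₀.
Need I₂/I₀ = 0.148, so cos²(θ − 57°) = 0.148 / 0.2966 = 0.4989.
θ − 57° = arccos(√0.4989) = 45.1°, giving θ ≈ 57 + 45.1 = 102.1°.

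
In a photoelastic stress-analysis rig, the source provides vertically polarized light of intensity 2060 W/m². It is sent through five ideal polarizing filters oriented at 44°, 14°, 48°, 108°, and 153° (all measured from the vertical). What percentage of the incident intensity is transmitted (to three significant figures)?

I₁ = 2060 W/m² · cos²(44°) = 1066 W/m².
I₂ = I₁ · cos²(30°) = 1066 · 0.75 = 799.5 W/m².
I₃ = I₂ · cos²(34°) = 799.5 · 0.6873 = 549.5 W/m².
I₄ = I₃ · cos²(60°) = 549.5 · 0.25 = 137.4 W/m².
I₅ = I₄ · cos²(45°) = 137.4 · 0.5 = 68.68 W/m².
That is 3.334% of the incident intensity.

≈ 3.33%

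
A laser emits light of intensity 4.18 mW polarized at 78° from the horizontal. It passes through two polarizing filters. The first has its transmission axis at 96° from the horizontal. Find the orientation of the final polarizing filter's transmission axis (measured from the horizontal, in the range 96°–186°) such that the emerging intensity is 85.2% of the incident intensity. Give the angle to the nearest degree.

I₁ = I₀ cos²(96° − 78°) = I₀ cos²(18°) = 0.9045 I₀.
Need I₂/I₀ = 0.852, so cos²(θ − 96°) = 0.852 / 0.9045 = 0.9419.
θ − 96° = arccos(√0.9419) = 13.9°, giving θ ≈ 96 + 13.9 = 109.9°.

θ ≈ 110°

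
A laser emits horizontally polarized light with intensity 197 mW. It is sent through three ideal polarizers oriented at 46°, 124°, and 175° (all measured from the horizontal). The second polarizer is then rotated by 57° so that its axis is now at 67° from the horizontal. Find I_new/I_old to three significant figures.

I_new/I_old ≈ 4.86

Before rotation:
By Malus's law, I₁ = I₀ cos²(46° − 0°) = I₀ cos²(46°) = 0.4826 I₀.
I₂ = I₁ cos²(124° − 46°) = 0.4826 I₀ · cos²(78°) = 0.02086 I₀.
I₃ = I₂ cos²(175° − 124°) = 0.02086 I₀ · cos²(51°) = 0.008261 I₀.
After rotation:
I₁ = I₀ cos²(46° − 0°) = I₀ cos²(46°) = 0.4826 I₀.
I₂ = I₁ cos²(67° − 46°) = 0.4826 I₀ · cos²(21°) = 0.4206 I₀.
Angle between axes 2 and 3: 72°. I₃ = 0.4206 I₀ · cos²(72°) = 0.04016 I₀.
Ratio = 0.04016 / 0.008261 = 4.861.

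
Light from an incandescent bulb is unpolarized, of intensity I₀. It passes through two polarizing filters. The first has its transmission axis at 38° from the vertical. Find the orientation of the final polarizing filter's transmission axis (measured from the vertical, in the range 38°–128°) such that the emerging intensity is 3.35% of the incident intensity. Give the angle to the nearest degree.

Unpolarized light through the first polarizer → I₁ = ½ I₀, now polarized at 38°.
Need I₂/I₀ = 0.0335, so cos²(θ − 38°) = 0.0335 / 0.5 = 0.067.
θ − 38° = arccos(√0.067) = 75.0°, giving θ ≈ 38 + 75.0 = 113.0°.

θ ≈ 113°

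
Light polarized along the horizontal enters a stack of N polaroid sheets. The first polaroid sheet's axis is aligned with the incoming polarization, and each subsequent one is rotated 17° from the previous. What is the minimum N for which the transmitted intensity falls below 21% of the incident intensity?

N = 19

First polarizer is aligned with the polarization: full transmission.
Each further stage multiplies by cos²(17°) = 0.9145.
After N polarizers: T = 0.9145^(N−1). Require T < 0.21 ⇒ N−1 > ln(0.21)/ln(0.9145) = 17.47, so N−1 ≥ 18 and N = 19.
Check: N=19 gives T = 0.2002 < 0.21; N=18 gives T = 0.2189.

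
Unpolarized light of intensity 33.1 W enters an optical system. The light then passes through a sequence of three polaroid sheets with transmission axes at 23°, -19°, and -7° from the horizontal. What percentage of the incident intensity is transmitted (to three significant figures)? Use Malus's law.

≈ 26.4%

Unpolarized light through the first polarizer → I₁ = 33.1 W/2 = 16.55 W, polarized at 23°.
I₂ = I₁ · cos²(42°) = 16.55 · 0.5523 = 9.14 W.
I₃ = I₂ · cos²(12°) = 9.14 · 0.9568 = 8.745 W.
That is 26.42% of the incident intensity.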